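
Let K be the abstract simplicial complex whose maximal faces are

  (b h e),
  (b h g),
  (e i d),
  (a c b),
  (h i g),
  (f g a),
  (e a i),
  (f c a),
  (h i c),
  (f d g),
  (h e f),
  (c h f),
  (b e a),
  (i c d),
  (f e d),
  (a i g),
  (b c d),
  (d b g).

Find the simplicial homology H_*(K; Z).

H_0 = Z,  H_1 = Z^2,  H_2 = Z.

Take the total order a < b < c < d < e < f < g < h < i on the vertex set. Then K (dimension 2) consists of the simplices:

  0-simplices (9): a, b, c, d, e, f, g, h, i
  1-simplices (27): ab, ac, ae, af, ag, ai, bc, bd, be, bg, bh, cd, cf, ch, ci, de, df, dg, di, ef, eh, ei, fg, fh, gh, gi, hi
  2-simplices (18): abc, abe, acf, aei, afg, agi, bcd, bdg, beh, bgh, cdi, cfh, chi, def, dei, dfg, efh, ghi

so the chain groups are C_0 ≅ Z^9, C_1 ≅ Z^27, C_2 ≅ Z^18.

∂_1: C_1 → C_0 is given by ∂[p,q] = [q] − [p]. For instance
  ∂ag = g − a.
The 9×27 boundary matrix has rank 8 and Smith normal form diag(1,1,1,1,1,1,1,1).

The boundary map ∂_2: C_2 → C_1 sends each 2-simplex [p,q,r] to [q,r] − [p,r] + [p,q]. For instance
  ∂aei = ei − ai + ae,
  ∂cdi = di − ci + cd.
This gives a 27×18 integer matrix of rank 17; reducing to Smith normal form yields diagonal entries (1,1,1,1,1,1,1,1,1,1,1,1,1,1,1,1,1).

From H_k ≅ ker(∂_k) / im(∂_{k+1}) we obtain:

  H_0: rank C_0 − rank ∂_1 = 9 − 8 = 1, and the invariant factors of ∂_1 are all 1, so H_0 = Z.
  H_1: rank ker ∂_1 − rank ∂_2 = (27 − 8) − 17 = 2, and the invariant factors of ∂_2 are all 1, so H_1 = Z^2.
  H_2: rank ker ∂_2 − rank ∂_3 = (18 − 17) − 0 = 1, and there is no ∂_3, so H_2 = Z.

As a check, the Euler characteristic is 9 − 27 + 18 = 0, which agrees with 1 − 2 + 1 = 0.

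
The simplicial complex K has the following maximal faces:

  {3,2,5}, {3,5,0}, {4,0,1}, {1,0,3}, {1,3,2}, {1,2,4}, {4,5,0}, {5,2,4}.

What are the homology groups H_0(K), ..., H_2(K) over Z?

Order the vertices as 0 < 1 < 2 < 3 < 4 < 5. Listing each simplex with vertices in this order, K has dimension 2 with simplices:

  0-simplices (6): [0], [1], [2], [3], [4], [5]
  1-simplices (12): [0,1], [0,3], [0,4], [0,5], [1,2], [1,3], [1,4], [2,3], [2,4], [2,5], [3,5], [4,5]
  2-simplices (8): [0,1,3], [0,1,4], [0,3,5], [0,4,5], [1,2,3], [1,2,4], [2,3,5], [2,4,5]

giving chain groups C_0 ≅ Z^6, C_1 ≅ Z^12, C_2 ≅ Z^8.

The boundary map ∂_1: C_1 → C_0 is given by ∂[p,q] = [q] − [p].
The 6×12 boundary matrix has rank 5 and Smith normal form diag(1,1,1,1,1).

Boundary ∂_2: C_2 → C_1 maps a triangle to the signed sum of its edges. For instance
  ∂[2,3,5] = [3,5] − [2,5] + [2,3],
  ∂[2,4,5] = [4,5] − [2,5] + [2,4].
This gives a 12×8 integer matrix of rank 7; reducing to Smith normal form yields diagonal entries (1,1,1,1,1,1,1).

Reading off H_k = ker ∂_k / im ∂_{k+1}:

  H_0: rank C_0 − rank ∂_1 = 6 − 5 = 1, and the invariant factors of ∂_1 are all 1, so H_0 ≅ Z.
  H_1: rank ker ∂_1 − rank ∂_2 = (12 − 5) − 7 = 0, and the invariant factors of ∂_2 are all 1, so H_1 ≅ 0.
  H_2: rank ker ∂_2 − rank ∂_3 = (8 − 7) − 0 = 1, and there is no ∂_3, so H_2 ≅ Z.

H_0 ≅ Z,  H_1 = 0,  H_2 ≅ Z.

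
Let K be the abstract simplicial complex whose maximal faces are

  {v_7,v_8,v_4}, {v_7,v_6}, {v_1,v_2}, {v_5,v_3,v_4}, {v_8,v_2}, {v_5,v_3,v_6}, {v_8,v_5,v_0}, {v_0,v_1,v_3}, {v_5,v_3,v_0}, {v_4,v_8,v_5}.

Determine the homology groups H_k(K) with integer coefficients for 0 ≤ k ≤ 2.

H_0 = Z,  H_1 = Z^2,  H_2 = 0.

We work with the vertex ordering v_0 < v_1 < v_2 < v_3 < v_4 < v_5 < v_6 < v_7 < v_8. The simplices of K, each written with vertices in increasing order, are:

  0-simplices (9): [v_0], [v_1], [v_2], [v_3], [v_4], [v_5], [v_6], [v_7], [v_8]
  1-simplices (17): (17 of them)
  2-simplices (7): [v_0,v_1,v_3], [v_0,v_3,v_5], [v_0,v_5,v_8], [v_3,v_4,v_5], [v_3,v_5,v_6], [v_4,v_5,v_8], [v_4,v_7,v_8]

giving chain groups C_0 ≅ Z^9, C_1 ≅ Z^17, C_2 ≅ Z^7.

Boundary ∂_1: C_1 → C_0 is given by ∂[p,q] = [q] − [p]. For instance
  ∂[v_5,v_6] = [v_6] − [v_5].
The 9×17 boundary matrix has rank 8 and Smith normal form diag(1,1,1,1,1,1,1,1).

The boundary map ∂_2: C_2 → C_1 maps a triangle to the signed sum of its edges. For instance
  ∂[v_4,v_7,v_8] = [v_7,v_8] − [v_4,v_8] + [v_4,v_7],
  ∂[v_3,v_4,v_5] = [v_4,v_5] − [v_3,v_5] + [v_3,v_4].
The resulting 17×7 matrix has rank 7, and its Smith normal form has invariant factors (1,1,1,1,1,1,1).

Reading off H_k = ker ∂_k / im ∂_{k+1}:

  H_0: rank C_0 − rank ∂_1 = 9 − 8 = 1, and the invariant factors of ∂_1 are all 1, so H_0 ≅ Z.
  H_1: rank ker ∂_1 − rank ∂_2 = (17 − 8) − 7 = 2, and the invariant factors of ∂_2 are all 1, so H_1 ≅ Z^2.
  H_2: rank ker ∂_2 − rank ∂_3 = (7 − 7) − 0 = 0, and there is no ∂_3, so H_2 ≅ 0.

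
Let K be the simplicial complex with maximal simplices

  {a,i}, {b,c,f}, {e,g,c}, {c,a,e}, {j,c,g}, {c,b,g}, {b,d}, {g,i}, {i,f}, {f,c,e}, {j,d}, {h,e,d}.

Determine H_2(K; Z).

H_2 = 0.

K has 10 vertices, 20 edges, 7 triangles.
rank ∂_2 = 7, rank ∂_3 = 0 ⇒ b_2 = 7 − 7 − 0 = 0. So H_2 = 0.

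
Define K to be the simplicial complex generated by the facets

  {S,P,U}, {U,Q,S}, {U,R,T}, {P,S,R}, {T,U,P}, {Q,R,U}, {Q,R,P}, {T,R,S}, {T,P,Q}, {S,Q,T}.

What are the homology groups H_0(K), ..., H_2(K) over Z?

K has 6 vertices, 15 edges, 10 triangles.
rank ∂_0 = 0, rank ∂_1 = 5 ⇒ b_0 = 6 − 0 − 5 = 1; all invariant factors of ∂_1 are 1 so no torsion. So H_0 ≅ Z.
rank ∂_1 = 5, rank ∂_2 = 10 ⇒ b_1 = 15 − 5 − 10 = 0; ∂_2 has invariant factor(s) [2] giving torsion. So H_1 ≅ Z/2Z.
rank ∂_2 = 10, rank ∂_3 = 0 ⇒ b_2 = 10 − 10 − 0 = 0. So H_2 ≅ 0.

H_0 ≅ Z,  H_1 ≅ Z/2Z,  H_2 = 0.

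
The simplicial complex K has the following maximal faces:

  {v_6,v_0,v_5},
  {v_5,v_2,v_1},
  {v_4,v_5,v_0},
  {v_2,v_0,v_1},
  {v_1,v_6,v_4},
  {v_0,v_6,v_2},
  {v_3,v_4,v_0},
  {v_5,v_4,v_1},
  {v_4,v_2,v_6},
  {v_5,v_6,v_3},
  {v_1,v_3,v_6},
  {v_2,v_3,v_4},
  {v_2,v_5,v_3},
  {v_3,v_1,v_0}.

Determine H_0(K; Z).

H_0 = Z.

We work with the vertex ordering v_0 < v_1 < v_2 < v_3 < v_4 < v_5 < v_6. The simplices of K, each written with vertices in increasing order, are:

  0-simplices (7): [v_0], [v_1], [v_2], [v_3], [v_4], [v_5], [v_6]
  1-simplices (21): (21 of them)
  2-simplices (14): (14 of them)

Hence C_0 ≅ Z^7, C_1 ≅ Z^21, C_2 ≅ Z^14.

The boundary map ∂_1: C_1 → C_0 is given by ∂[p,q] = [q] − [p].
The 7×21 boundary matrix has rank 6 and Smith normal form diag(1,1,1,1,1,1).

The boundary map ∂_2: C_2 → C_1 sends each 2-simplex [p,q,r] to [q,r] − [p,r] + [p,q]. For instance
  ∂[v_0,v_1,v_3] = [v_1,v_3] − [v_0,v_3] + [v_0,v_1],
  ∂[v_0,v_2,v_6] = [v_2,v_6] − [v_0,v_6] + [v_0,v_2].
This gives a 21×14 integer matrix of rank 13; reducing to Smith normal form yields diagonal entries (1,1,1,1,1,1,1,1,1,1,1,1,1).

Now H_k = ker ∂_k / im ∂_{k+1}, so:

  H_0: rank C_0 − rank ∂_1 = 7 − 6 = 1, and the invariant factors of ∂_1 are all 1, so H_0 ≅ Z.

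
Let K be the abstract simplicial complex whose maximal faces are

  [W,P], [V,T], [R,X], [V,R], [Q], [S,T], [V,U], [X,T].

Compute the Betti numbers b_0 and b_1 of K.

b_0 = 3, b_1 = 1.

We work with the vertex ordering P < Q < R < S < T < U < V < W < X. The simplices of K, each written with vertices in increasing order, are:

  0-simplices (9): P, Q, R, S, T, U, V, W, X
  1-simplices (7): PW, RV, RX, ST, TV, TX, UV

so the chain groups are C_0 ≅ Z^9, C_1 ≅ Z^7.

Boundary ∂_1: C_1 → C_0 maps an edge to its endpoints' difference, ∂[p,q] = q − p. For instance
  ∂UV = V − U.
The 9×7 boundary matrix has rank 6 and Smith normal form diag(1,1,1,1,1,1).

From H_k ≅ ker(∂_k) / im(∂_{k+1}) we obtain:

  H_0: rank C_0 − rank ∂_1 = 9 − 6 = 3, and the invariant factors of ∂_1 are all 1, so H_0 ≅ Z^3.
  H_1: rank ker ∂_1 − rank ∂_2 = (7 − 6) − 0 = 1, and there is no ∂_2, so H_1 ≅ Z.

As a check, the Euler characteristic is 9 − 7 = 2, which agrees with 3 − 1 = 2.

Hence the Betti numbers are b_0 = 3, b_1 = 1.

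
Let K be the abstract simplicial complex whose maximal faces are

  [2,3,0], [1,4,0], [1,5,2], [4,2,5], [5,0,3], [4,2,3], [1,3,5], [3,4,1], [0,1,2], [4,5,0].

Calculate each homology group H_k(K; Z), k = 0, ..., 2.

H_0 ≅ Z,  H_1 ≅ Z/2,  H_2 = 0.

K has 6 vertices, 15 edges, 10 triangles.
rank ∂_0 = 0, rank ∂_1 = 5 ⇒ b_0 = 6 − 0 − 5 = 1; all invariant factors of ∂_1 are 1 so no torsion. So H_0 ≅ Z.
rank ∂_1 = 5, rank ∂_2 = 10 ⇒ b_1 = 15 − 5 − 10 = 0; ∂_2 has invariant factor(s) [2] giving torsion. So H_1 ≅ Z/2.
rank ∂_2 = 10, rank ∂_3 = 0 ⇒ b_2 = 10 − 10 − 0 = 0. So H_2 ≅ 0.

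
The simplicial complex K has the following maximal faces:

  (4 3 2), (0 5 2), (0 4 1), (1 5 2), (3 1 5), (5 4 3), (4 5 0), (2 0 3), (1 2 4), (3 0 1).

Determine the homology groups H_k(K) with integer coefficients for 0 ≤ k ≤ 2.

Fix the vertex order 0 < 1 < 2 < 3 < 4 < 5 and write every simplex with vertices in increasing order. Then dim K = 2 and the simplices of K are:

  0-simplices (6): [0], [1], [2], [3], [4], [5]
  1-simplices (15): [0,1], [0,2], [0,3], [0,4], [0,5], [1,2], [1,3], [1,4], [1,5], [2,3], [2,4], [2,5], [3,4], [3,5], [4,5]
  2-simplices (10): [0,1,3], [0,1,4], [0,2,3], [0,2,5], [0,4,5], [1,2,4], [1,2,5], [1,3,5], [2,3,4], [3,4,5]

Hence C_0 ≅ Z^6, C_1 ≅ Z^15, C_2 ≅ Z^10.

The boundary map ∂_1: C_1 → C_0 maps an edge to its endpoints' difference, ∂[p,q] = q − p.
The 6×15 boundary matrix has rank 5 and Smith normal form diag(1,1,1,1,1).

The boundary map ∂_2: C_2 → C_1 acts by ∂[p,q,r] = [q,r] − [p,r] + [p,q]. For instance
  ∂[0,2,3] = [2,3] − [0,3] + [0,2],
  ∂[0,1,3] = [1,3] − [0,3] + [0,1].
The 15×10 boundary matrix has rank 10 and Smith normal form diag(1,1,1,1,1,1,1,1,1,2).

From H_k ≅ ker(∂_k) / im(∂_{k+1}) we obtain:

  H_0: rank C_0 − rank ∂_1 = 6 − 5 = 1, and the invariant factors of ∂_1 are all 1, so H_0 = Z.
  H_1: rank ker ∂_1 − rank ∂_2 = (15 − 5) − 10 = 0, and ∂_2 has invariant factor 2 > 1, so H_1 = Z/2.
  H_2: rank ker ∂_2 − rank ∂_3 = (10 − 10) − 0 = 0, and there is no ∂_3, so H_2 = 0.

(K is a triangulation of the real projective plane RP^2.)

H_0 ≅ Z,  H_1 ≅ Z/2,  H_2 = 0.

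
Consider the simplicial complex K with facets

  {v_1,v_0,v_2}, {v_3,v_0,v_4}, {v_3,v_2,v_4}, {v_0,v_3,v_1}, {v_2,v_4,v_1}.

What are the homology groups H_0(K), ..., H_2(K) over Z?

Take the total order v_0 < v_1 < v_2 < v_3 < v_4 on the vertex set. Then K (dimension 2) consists of the simplices:

  0-simplices (5): [v_0], [v_1], [v_2], [v_3], [v_4]
  1-simplices (10): [v_0,v_1], [v_0,v_2], [v_0,v_3], [v_0,v_4], [v_1,v_2], [v_1,v_3], [v_1,v_4], [v_2,v_3], [v_2,v_4], [v_3,v_4]
  2-simplices (5): [v_0,v_1,v_2], [v_0,v_1,v_3], [v_0,v_3,v_4], [v_1,v_2,v_4], [v_2,v_3,v_4]

so the chain groups are C_0 ≅ Z^5, C_1 ≅ Z^10, C_2 ≅ Z^5.

∂_1: C_1 → C_0 maps an edge to its endpoints' difference, ∂[p,q] = q − p. For instance
  ∂[v_0,v_1] = [v_1] − [v_0].
The resulting 5×10 matrix has rank 4, and its Smith normal form has invariant factors (1,1,1,1).

The boundary map ∂_2: C_2 → C_1 maps a triangle to the signed sum of its edges. For instance
  ∂[v_1,v_2,v_4] = [v_2,v_4] − [v_1,v_4] + [v_1,v_2],
  ∂[v_0,v_1,v_2] = [v_1,v_2] − [v_0,v_2] + [v_0,v_1].
This gives a 10×5 integer matrix of rank 5; reducing to Smith normal form yields diagonal entries (1,1,1,1,1).

Computing H_k = (kernel of ∂_k) / (image of ∂_{k+1}):

  H_0: rank C_0 − rank ∂_1 = 5 − 4 = 1, and the invariant factors of ∂_1 are all 1, so H_0 = Z.
  H_1: rank ker ∂_1 − rank ∂_2 = (10 − 4) − 5 = 1, and the invariant factors of ∂_2 are all 1, so H_1 = Z.
  H_2: rank ker ∂_2 − rank ∂_3 = (5 − 5) − 0 = 0, and there is no ∂_3, so H_2 = 0.

As a check, the Euler characteristic is 5 − 10 + 5 = 0, which agrees with 1 − 1 + 0 = 0.

H_0 = Z,  H_1 = Z,  H_2 = 0.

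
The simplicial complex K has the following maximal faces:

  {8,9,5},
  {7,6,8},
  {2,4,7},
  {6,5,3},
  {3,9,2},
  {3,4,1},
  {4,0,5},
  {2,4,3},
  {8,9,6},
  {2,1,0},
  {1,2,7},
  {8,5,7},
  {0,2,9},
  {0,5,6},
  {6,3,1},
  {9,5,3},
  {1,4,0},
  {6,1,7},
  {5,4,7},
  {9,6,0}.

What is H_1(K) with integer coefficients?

H_1 = Z ⊕ Z/2Z.

Order the vertices as 0 < 1 < 2 < 3 < 4 < 5 < 6 < 7 < 8 < 9. Listing each simplex with vertices in this order, K has dimension 2 with simplices:

  0-simplices (10): [0], [1], [2], [3], [4], [5], [6], [7], [8], [9]
  1-simplices (30): (30 of them)
  2-simplices (20): (20 of them)

giving chain groups C_0 ≅ Z^10, C_1 ≅ Z^30, C_2 ≅ Z^20.

Boundary ∂_1: C_1 → C_0 is given by ∂[p,q] = [q] − [p]. For instance
  ∂[0,5] = [5] − [0].
As a 10×30 matrix over Z this has rank 9, with invariant factors (1,1,1,1,1,1,1,1,1).

The boundary map ∂_2: C_2 → C_1 sends each 2-simplex [p,q,r] to [q,r] − [p,r] + [p,q]. For instance
  ∂[2,4,7] = [4,7] − [2,7] + [2,4],
  ∂[2,3,4] = [3,4] − [2,4] + [2,3].
The 30×20 boundary matrix has rank 20 and Smith normal form diag(1,1,1,1,1,1,1,1,1,1,1,1,1,1,1,1,1,1,1,2).

Computing H_k = (kernel of ∂_k) / (image of ∂_{k+1}):

  H_1: rank ker ∂_1 − rank ∂_2 = (30 − 9) − 20 = 1, and ∂_2 has invariant factor 2 > 1, so H_1 = Z ⊕ Z/2Z.

(K is a triangulation of the Klein bottle.)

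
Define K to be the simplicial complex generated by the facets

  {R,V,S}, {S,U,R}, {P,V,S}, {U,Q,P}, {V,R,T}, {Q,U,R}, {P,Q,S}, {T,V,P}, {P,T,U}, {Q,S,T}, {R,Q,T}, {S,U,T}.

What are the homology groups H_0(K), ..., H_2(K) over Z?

H_0 ≅ Z,  H_1 ≅ Z/2,  H_2 = 0.

Fix the vertex order P < Q < R < S < T < U < V and write every simplex with vertices in increasing order. Then dim K = 2 and the simplices of K are:

  0-simplices (7): P, Q, R, S, T, U, V
  1-simplices (18): PQ, PS, PT, PU, PV, QR, QS, QT, QU, RS, RT, RU, RV, ST, SU, SV, TU, TV
  2-simplices (12): PQS, PQU, PSV, PTU, PTV, QRT, QRU, QST, RSU, RSV, RTV, STU

giving chain groups C_0 ≅ Z^7, C_1 ≅ Z^18, C_2 ≅ Z^12.

Boundary ∂_1: C_1 → C_0 is given by ∂[p,q] = [q] − [p]. For instance
  ∂ST = T − S.
As a 7×18 matrix over Z this has rank 6, with invariant factors (1,1,1,1,1,1).

Boundary ∂_2: C_2 → C_1 sends each 2-simplex [p,q,r] to [q,r] − [p,r] + [p,q]. For instance
  ∂PQS = QS − PS + PQ,
  ∂QRU = RU − QU + QR.
As a 18×12 matrix over Z this has rank 12, with invariant factors (1,1,1,1,1,1,1,1,1,1,1,2).

Now H_k = ker ∂_k / im ∂_{k+1}, so:

  H_0: rank C_0 − rank ∂_1 = 7 − 6 = 1, and the invariant factors of ∂_1 are all 1, so H_0 = Z.
  H_1: rank ker ∂_1 − rank ∂_2 = (18 − 6) − 12 = 0, and ∂_2 has invariant factor 2 > 1, so H_1 = Z/2.
  H_2: rank ker ∂_2 − rank ∂_3 = (12 − 12) − 0 = 0, and there is no ∂_3, so H_2 = 0.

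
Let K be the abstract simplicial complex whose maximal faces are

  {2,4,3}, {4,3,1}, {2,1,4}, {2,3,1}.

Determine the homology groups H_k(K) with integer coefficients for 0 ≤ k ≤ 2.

H_0 = Z,  H_1 = 0,  H_2 = Z.

K has 4 vertices, 6 edges, 4 triangles.
rank ∂_0 = 0, rank ∂_1 = 3 ⇒ b_0 = 4 − 0 − 3 = 1; all invariant factors of ∂_1 are 1 so no torsion. So H_0 = Z.
rank ∂_1 = 3, rank ∂_2 = 3 ⇒ b_1 = 6 − 3 − 3 = 0; all invariant factors of ∂_2 are 1 so no torsion. So H_1 = 0.
rank ∂_2 = 3, rank ∂_3 = 0 ⇒ b_2 = 4 − 3 − 0 = 1. So H_2 = Z.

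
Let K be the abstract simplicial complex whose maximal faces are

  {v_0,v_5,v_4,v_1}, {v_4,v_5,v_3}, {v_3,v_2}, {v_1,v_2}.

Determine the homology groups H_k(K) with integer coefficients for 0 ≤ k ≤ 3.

K has 6 vertices, 10 edges, 5 triangles, 1 3-simplex.
rank ∂_0 = 0, rank ∂_1 = 5 ⇒ b_0 = 6 − 0 − 5 = 1; all invariant factors of ∂_1 are 1 so no torsion. So H_0 = Z.
rank ∂_1 = 5, rank ∂_2 = 4 ⇒ b_1 = 10 − 5 − 4 = 1; all invariant factors of ∂_2 are 1 so no torsion. So H_1 = Z.
rank ∂_2 = 4, rank ∂_3 = 1 ⇒ b_2 = 5 − 4 − 1 = 0; all invariant factors of ∂_3 are 1 so no torsion. So H_2 = 0.
rank ∂_3 = 1, rank ∂_4 = 0 ⇒ b_3 = 1 − 1 − 0 = 0. So H_3 = 0.

H_0 ≅ Z,  H_1 ≅ Z,  H_2 = 0,  H_3 = 0.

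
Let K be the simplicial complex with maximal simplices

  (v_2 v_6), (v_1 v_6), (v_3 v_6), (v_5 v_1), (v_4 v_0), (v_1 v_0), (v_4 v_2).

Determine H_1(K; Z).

H_1 = Z.

We work with the vertex ordering v_0 < v_1 < v_2 < v_3 < v_4 < v_5 < v_6. The simplices of K, each written with vertices in increasing order, are:

  0-simplices (7): [v_0], [v_1], [v_2], [v_3], [v_4], [v_5], [v_6]
  1-simplices (7): [v_0,v_1], [v_0,v_4], [v_1,v_5], [v_1,v_6], [v_2,v_4], [v_2,v_6], [v_3,v_6]

so the chain groups are C_0 ≅ Z^7, C_1 ≅ Z^7.

The boundary map ∂_1: C_1 → C_0 is given by ∂[p,q] = [q] − [p]. For instance
  ∂[v_1,v_5] = [v_5] − [v_1].
As a 7×7 matrix over Z this has rank 6, with invariant factors (1,1,1,1,1,1).

From H_k ≅ ker(∂_k) / im(∂_{k+1}) we obtain:

  H_1: rank ker ∂_1 − rank ∂_2 = (7 − 6) − 0 = 1, and there is no ∂_2, so H_1 = Z.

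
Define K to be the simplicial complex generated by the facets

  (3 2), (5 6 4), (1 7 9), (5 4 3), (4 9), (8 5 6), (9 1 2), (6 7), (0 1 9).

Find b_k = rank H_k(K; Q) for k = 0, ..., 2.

K has 10 vertices, 17 edges, 6 triangles.
rank ∂_0 = 0, rank ∂_1 = 9 ⇒ b_0 = 10 − 0 − 9 = 1; all invariant factors of ∂_1 are 1 so no torsion. So H_0 ≅ Z.
rank ∂_1 = 9, rank ∂_2 = 6 ⇒ b_1 = 17 − 9 − 6 = 2; all invariant factors of ∂_2 are 1 so no torsion. So H_1 ≅ Z^2.
rank ∂_2 = 6, rank ∂_3 = 0 ⇒ b_2 = 6 − 6 − 0 = 0. So H_2 ≅ 0.

b_0 = 1, b_1 = 2, b_2 = 0.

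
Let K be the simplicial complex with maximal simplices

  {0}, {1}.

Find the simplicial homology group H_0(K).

Take the total order 0 < 1 on the vertex set. Then K (dimension 0) consists of the simplices:

  0-simplices (2): [0], [1]

Hence C_0 ≅ Z^2.

Now H_k = ker ∂_k / im ∂_{k+1}, so:

  H_0: rank C_0 − rank ∂_1 = 2 − 0 = 2, and there is no ∂_1, so H_0 = Z^2.

(K is a triangulation of a set of 2 points.)

H_0 = Z^2.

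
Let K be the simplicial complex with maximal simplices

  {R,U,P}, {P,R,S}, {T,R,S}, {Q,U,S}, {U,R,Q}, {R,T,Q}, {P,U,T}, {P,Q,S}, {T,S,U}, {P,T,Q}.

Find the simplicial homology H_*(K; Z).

Take the total order P < Q < R < S < T < U on the vertex set. Then K (dimension 2) consists of the simplices:

  0-simplices (6): P, Q, R, S, T, U
  1-simplices (15): PQ, PR, PS, PT, PU, QR, QS, QT, QU, RS, RT, RU, ST, SU, TU
  2-simplices (10): PQS, PQT, PRS, PRU, PTU, QRT, QRU, QSU, RST, STU

so the chain groups are C_0 ≅ Z^6, C_1 ≅ Z^15, C_2 ≅ Z^10.

∂_1: C_1 → C_0 is given by ∂[p,q] = [q] − [p]. For instance
  ∂QU = U − Q.
The 6×15 boundary matrix has rank 5 and Smith normal form diag(1,1,1,1,1).

The boundary map ∂_2: C_2 → C_1 acts by ∂[p,q,r] = [q,r] − [p,r] + [p,q]. For instance
  ∂PTU = TU − PU + PT,
  ∂QRT = RT − QT + QR.
This gives a 15×10 integer matrix of rank 10; reducing to Smith normal form yields diagonal entries (1,1,1,1,1,1,1,1,1,2).

Reading off H_k = ker ∂_k / im ∂_{k+1}:

  H_0: rank C_0 − rank ∂_1 = 6 − 5 = 1, and the invariant factors of ∂_1 are all 1, so H_0 ≅ Z.
  H_1: rank ker ∂_1 − rank ∂_2 = (15 − 5) − 10 = 0, and ∂_2 has invariant factor 2 > 1, so H_1 ≅ Z/2.
  H_2: rank ker ∂_2 − rank ∂_3 = (10 − 10) − 0 = 0, and there is no ∂_3, so H_2 ≅ 0.

(K is a triangulation of the real projective plane RP^2.)

H_0 ≅ Z,  H_1 ≅ Z/2,  H_2 = 0.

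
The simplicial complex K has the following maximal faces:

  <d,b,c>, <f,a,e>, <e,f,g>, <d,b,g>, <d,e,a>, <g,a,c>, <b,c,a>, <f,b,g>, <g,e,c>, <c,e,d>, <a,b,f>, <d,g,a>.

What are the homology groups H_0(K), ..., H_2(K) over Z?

Fix the vertex order a < b < c < d < e < f < g and write every simplex with vertices in increasing order. Then dim K = 2 and the simplices of K are:

  0-simplices (7): a, b, c, d, e, f, g
  1-simplices (18): ab, ac, ad, ae, af, ag, bc, bd, bf, bg, cd, ce, cg, de, dg, ef, eg, fg
  2-simplices (12): abc, abf, acg, ade, adg, aef, bcd, bdg, bfg, cde, ceg, efg

Hence C_0 ≅ Z^7, C_1 ≅ Z^18, C_2 ≅ Z^12.

The boundary map ∂_1: C_1 → C_0 sends each edge [p,q] (with p < q) to q − p. For instance
  ∂dg = g − d.
This gives a 7×18 integer matrix of rank 6; reducing to Smith normal form yields diagonal entries (1,1,1,1,1,1).

∂_2: C_2 → C_1 acts by ∂[p,q,r] = [q,r] − [p,r] + [p,q]. For instance
  ∂bcd = cd − bd + bc,
  ∂aef = ef − af + ae.
As a 18×12 matrix over Z this has rank 12, with invariant factors (1,1,1,1,1,1,1,1,1,1,1,2).

From H_k ≅ ker(∂_k) / im(∂_{k+1}) we obtain:

  H_0: rank C_0 − rank ∂_1 = 7 − 6 = 1, and the invariant factors of ∂_1 are all 1, so H_0 = Z.
  H_1: rank ker ∂_1 − rank ∂_2 = (18 − 6) − 12 = 0, and ∂_2 has invariant factor 2 > 1, so H_1 = Z/2.
  H_2: rank ker ∂_2 − rank ∂_3 = (12 − 12) − 0 = 0, and there is no ∂_3, so H_2 = 0.

H_0 ≅ Z,  H_1 ≅ Z/2,  H_2 = 0.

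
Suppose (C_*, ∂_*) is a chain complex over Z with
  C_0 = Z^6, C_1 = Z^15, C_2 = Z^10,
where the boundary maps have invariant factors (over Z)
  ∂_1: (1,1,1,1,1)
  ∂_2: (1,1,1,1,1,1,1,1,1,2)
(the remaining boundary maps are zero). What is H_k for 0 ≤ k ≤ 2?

H_0 = Z,  H_1 = Z/2,  H_2 = 0.

H_0: b_0 = 6 − 0 − 5 = 1; torsion from ∂_1 factors > 1: none. So H_0 = Z.
H_1: b_1 = 15 − 5 − 10 = 0; torsion from ∂_2 factors > 1: [2]. So H_1 = Z/2.
H_2: b_2 = 10 − 10 − 0 = 0; torsion from ∂_3 factors > 1: none. So H_2 = 0.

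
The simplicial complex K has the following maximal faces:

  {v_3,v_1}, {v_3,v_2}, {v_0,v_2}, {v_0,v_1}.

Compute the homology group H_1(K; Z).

Fix the vertex order v_0 < v_1 < v_2 < v_3 and write every simplex with vertices in increasing order. Then dim K = 1 and the simplices of K are:

  0-simplices (4): [v_0], [v_1], [v_2], [v_3]
  1-simplices (4): [v_0,v_1], [v_0,v_2], [v_1,v_3], [v_2,v_3]

giving chain groups C_0 ≅ Z^4, C_1 ≅ Z^4.

The boundary map ∂_1: C_1 → C_0 maps an edge to its endpoints' difference, ∂[p,q] = q − p. For instance
  ∂[v_0,v_1] = [v_1] − [v_0].
This gives a 4×4 integer matrix of rank 3; reducing to Smith normal form yields diagonal entries (1,1,1).

From H_k ≅ ker(∂_k) / im(∂_{k+1}) we obtain:

  H_1: rank ker ∂_1 − rank ∂_2 = (4 − 3) − 0 = 1, and there is no ∂_2, so H_1 = Z.

(K is a triangulation of the circle S^1.)

H_1 ≅ Z.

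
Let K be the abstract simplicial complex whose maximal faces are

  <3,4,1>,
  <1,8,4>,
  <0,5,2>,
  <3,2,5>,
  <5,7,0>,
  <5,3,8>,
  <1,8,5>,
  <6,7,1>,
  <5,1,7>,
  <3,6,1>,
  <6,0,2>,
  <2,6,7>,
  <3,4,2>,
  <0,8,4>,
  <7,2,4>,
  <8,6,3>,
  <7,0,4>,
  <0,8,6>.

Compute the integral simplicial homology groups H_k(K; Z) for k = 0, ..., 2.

H_0 = Z,  H_1 = Z ⊕ Z/2Z,  H_2 = 0.

Fix the vertex order 0 < 1 < 2 < 3 < 4 < 5 < 6 < 7 < 8 and write every simplex with vertices in increasing order. Then dim K = 2 and the simplices of K are:

  0-simplices (9): [0], [1], [2], [3], [4], [5], [6], [7], [8]
  1-simplices (27): (27 of them)
  2-simplices (18): [0,2,5], [0,2,6], [0,4,7], [0,4,8], [0,5,7], [0,6,8], [1,3,4], [1,3,6], [1,4,8], [1,5,7], [1,5,8], [1,6,7], [2,3,4], [2,3,5], [2,4,7], [2,6,7], [3,5,8], [3,6,8]

giving chain groups C_0 ≅ Z^9, C_1 ≅ Z^27, C_2 ≅ Z^18.

Boundary ∂_1: C_1 → C_0 sends each edge [p,q] (with p < q) to q − p. For instance
  ∂[6,7] = [7] − [6].
This gives a 9×27 integer matrix of rank 8; reducing to Smith normal form yields diagonal entries (1,1,1,1,1,1,1,1).

Boundary ∂_2: C_2 → C_1 maps a triangle to the signed sum of its edges. For instance
  ∂[2,3,4] = [3,4] − [2,4] + [2,3],
  ∂[0,4,7] = [4,7] − [0,7] + [0,4].
The resulting 27×18 matrix has rank 18, and its Smith normal form has invariant factors (1,1,1,1,1,1,1,1,1,1,1,1,1,1,1,1,1,2).

Now H_k = ker ∂_k / im ∂_{k+1}, so:

  H_0: rank C_0 − rank ∂_1 = 9 − 8 = 1, and the invariant factors of ∂_1 are all 1, so H_0 ≅ Z.
  H_1: rank ker ∂_1 − rank ∂_2 = (27 − 8) − 18 = 1, and ∂_2 has invariant factor 2 > 1, so H_1 ≅ Z ⊕ Z/2Z.
  H_2: rank ker ∂_2 − rank ∂_3 = (18 − 18) − 0 = 0, and there is no ∂_3, so H_2 ≅ 0.

(K is a triangulation of the Klein bottle.)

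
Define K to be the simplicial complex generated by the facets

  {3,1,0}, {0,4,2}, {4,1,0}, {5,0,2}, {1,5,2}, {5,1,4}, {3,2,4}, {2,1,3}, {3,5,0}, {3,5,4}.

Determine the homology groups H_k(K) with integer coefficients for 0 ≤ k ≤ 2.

Order the vertices as 0 < 1 < 2 < 3 < 4 < 5. Listing each simplex with vertices in this order, K has dimension 2 with simplices:

  0-simplices (6): [0], [1], [2], [3], [4], [5]
  1-simplices (15): [0,1], [0,2], [0,3], [0,4], [0,5], [1,2], [1,3], [1,4], [1,5], [2,3], [2,4], [2,5], [3,4], [3,5], [4,5]
  2-simplices (10): [0,1,3], [0,1,4], [0,2,4], [0,2,5], [0,3,5], [1,2,3], [1,2,5], [1,4,5], [2,3,4], [3,4,5]

giving chain groups C_0 ≅ Z^6, C_1 ≅ Z^15, C_2 ≅ Z^10.

∂_1: C_1 → C_0 is given by ∂[p,q] = [q] − [p]. For instance
  ∂[2,3] = [3] − [2].
As a 6×15 matrix over Z this has rank 5, with invariant factors (1,1,1,1,1).

∂_2: C_2 → C_1 sends each 2-simplex [p,q,r] to [q,r] − [p,r] + [p,q]. For instance
  ∂[1,2,3] = [2,3] − [1,3] + [1,2],
  ∂[0,2,5] = [2,5] − [0,5] + [0,2].
The resulting 15×10 matrix has rank 10, and its Smith normal form has invariant factors (1,1,1,1,1,1,1,1,1,2).

Reading off H_k = ker ∂_k / im ∂_{k+1}:

  H_0: rank C_0 − rank ∂_1 = 6 − 5 = 1, and the invariant factors of ∂_1 are all 1, so H_0 = Z.
  H_1: rank ker ∂_1 − rank ∂_2 = (15 − 5) − 10 = 0, and ∂_2 has invariant factor 2 > 1, so H_1 = Z/2Z.
  H_2: rank ker ∂_2 − rank ∂_3 = (10 − 10) − 0 = 0, and there is no ∂_3, so H_2 = 0.

(K is a triangulation of the real projective plane RP^2.)

H_0 ≅ Z,  H_1 ≅ Z/2Z,  H_2 = 0.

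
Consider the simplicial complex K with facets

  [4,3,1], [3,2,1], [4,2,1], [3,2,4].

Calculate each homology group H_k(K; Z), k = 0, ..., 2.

We work with the vertex ordering 1 < 2 < 3 < 4. The simplices of K, each written with vertices in increasing order, are:

  0-simplices (4): [1], [2], [3], [4]
  1-simplices (6): [1,2], [1,3], [1,4], [2,3], [2,4], [3,4]
  2-simplices (4): [1,2,3], [1,2,4], [1,3,4], [2,3,4]

so the chain groups are C_0 ≅ Z^4, C_1 ≅ Z^6, C_2 ≅ Z^4.

The boundary map ∂_1: C_1 → C_0 maps an edge to its endpoints' difference, ∂[p,q] = q − p. For instance
  ∂[1,4] = [4] − [1].
As a 4×6 matrix over Z this has rank 3, with invariant factors (1,1,1).

Boundary ∂_2: C_2 → C_1 acts by ∂[p,q,r] = [q,r] − [p,r] + [p,q]. For instance
  ∂[1,2,3] = [2,3] − [1,3] + [1,2],
  ∂[2,3,4] = [3,4] − [2,4] + [2,3].
The resulting 6×4 matrix has rank 3, and its Smith normal form has invariant factors (1,1,1).

Reading off H_k = ker ∂_k / im ∂_{k+1}:

  H_0: rank C_0 − rank ∂_1 = 4 − 3 = 1, and the invariant factors of ∂_1 are all 1, so H_0 = Z.
  H_1: rank ker ∂_1 − rank ∂_2 = (6 − 3) − 3 = 0, and the invariant factors of ∂_2 are all 1, so H_1 = 0.
  H_2: rank ker ∂_2 − rank ∂_3 = (4 − 3) − 0 = 1, and there is no ∂_3, so H_2 = Z.

As a check, the Euler characteristic is 4 − 6 + 4 = 2, which agrees with 1 − 0 + 1 = 2.

H_0 = Z,  H_1 = 0,  H_2 = Z.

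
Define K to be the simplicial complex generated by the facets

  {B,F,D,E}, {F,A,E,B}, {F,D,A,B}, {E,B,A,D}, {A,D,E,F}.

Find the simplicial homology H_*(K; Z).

H_0 ≅ Z,  H_1 = 0,  H_2 = 0,  H_3 ≅ Z.

K has 5 vertices, 10 edges, 10 triangles, 5 3-simplices.
rank ∂_0 = 0, rank ∂_1 = 4 ⇒ b_0 = 5 − 0 − 4 = 1; all invariant factors of ∂_1 are 1 so no torsion. So H_0 ≅ Z.
rank ∂_1 = 4, rank ∂_2 = 6 ⇒ b_1 = 10 − 4 − 6 = 0; all invariant factors of ∂_2 are 1 so no torsion. So H_1 ≅ 0.
rank ∂_2 = 6, rank ∂_3 = 4 ⇒ b_2 = 10 − 6 − 4 = 0; all invariant factors of ∂_3 are 1 so no torsion. So H_2 ≅ 0.
rank ∂_3 = 4, rank ∂_4 = 0 ⇒ b_3 = 5 − 4 − 0 = 1. So H_3 ≅ Z.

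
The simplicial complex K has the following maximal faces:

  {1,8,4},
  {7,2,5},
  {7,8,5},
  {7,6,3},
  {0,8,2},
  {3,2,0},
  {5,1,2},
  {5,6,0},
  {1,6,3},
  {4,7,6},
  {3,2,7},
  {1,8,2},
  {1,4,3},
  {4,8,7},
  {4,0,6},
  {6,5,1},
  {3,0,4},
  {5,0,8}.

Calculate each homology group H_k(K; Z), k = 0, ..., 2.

H_0 ≅ Z,  H_1 ≅ Z ⊕ Z/2,  H_2 = 0.

Take the total order 0 < 1 < 2 < 3 < 4 < 5 < 6 < 7 < 8 on the vertex set. Then K (dimension 2) consists of the simplices:

  0-simplices (9): [0], [1], [2], [3], [4], [5], [6], [7], [8]
  1-simplices (27): (27 of them)
  2-simplices (18): [0,2,3], [0,2,8], [0,3,4], [0,4,6], [0,5,6], [0,5,8], [1,2,5], [1,2,8], [1,3,4], [1,3,6], [1,4,8], [1,5,6], [2,3,7], [2,5,7], [3,6,7], [4,6,7], [4,7,8], [5,7,8]

Hence C_0 ≅ Z^9, C_1 ≅ Z^27, C_2 ≅ Z^18.

∂_1: C_1 → C_0 sends each edge [p,q] (with p < q) to q − p. For instance
  ∂[1,6] = [6] − [1].
The resulting 9×27 matrix has rank 8, and its Smith normal form has invariant factors (1,1,1,1,1,1,1,1).

∂_2: C_2 → C_1 acts by ∂[p,q,r] = [q,r] − [p,r] + [p,q]. For instance
  ∂[0,5,8] = [5,8] − [0,8] + [0,5],
  ∂[0,4,6] = [4,6] − [0,6] + [0,4].
As a 27×18 matrix over Z this has rank 18, with invariant factors (1,1,1,1,1,1,1,1,1,1,1,1,1,1,1,1,1,2).

Reading off H_k = ker ∂_k / im ∂_{k+1}:

  H_0: rank C_0 − rank ∂_1 = 9 − 8 = 1, and the invariant factors of ∂_1 are all 1, so H_0 ≅ Z.
  H_1: rank ker ∂_1 − rank ∂_2 = (27 − 8) − 18 = 1, and ∂_2 has invariant factor 2 > 1, so H_1 ≅ Z ⊕ Z/2.
  H_2: rank ker ∂_2 − rank ∂_3 = (18 − 18) − 0 = 0, and there is no ∂_3, so H_2 ≅ 0.

(K is a triangulation of the Klein bottle.)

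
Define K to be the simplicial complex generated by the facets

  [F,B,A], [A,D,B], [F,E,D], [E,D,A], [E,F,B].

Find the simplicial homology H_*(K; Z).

H_0 ≅ Z,  H_1 ≅ Z,  H_2 = 0.

K has 5 vertices, 10 edges, 5 triangles.
rank ∂_0 = 0, rank ∂_1 = 4 ⇒ b_0 = 5 − 0 − 4 = 1; all invariant factors of ∂_1 are 1 so no torsion. So H_0 = Z.
rank ∂_1 = 4, rank ∂_2 = 5 ⇒ b_1 = 10 − 4 − 5 = 1; all invariant factors of ∂_2 are 1 so no torsion. So H_1 = Z.
rank ∂_2 = 5, rank ∂_3 = 0 ⇒ b_2 = 5 − 5 − 0 = 0. So H_2 = 0.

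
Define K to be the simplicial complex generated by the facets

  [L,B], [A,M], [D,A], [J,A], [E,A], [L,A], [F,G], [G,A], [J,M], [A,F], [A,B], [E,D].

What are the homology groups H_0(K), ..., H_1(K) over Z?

H_0 ≅ Z,  H_1 ≅ Z^4.

We work with the vertex ordering A < B < D < E < F < G < J < L < M. The simplices of K, each written with vertices in increasing order, are:

  0-simplices (9): A, B, D, E, F, G, J, L, M
  1-simplices (12): AB, AD, AE, AF, AG, AJ, AL, AM, BL, DE, FG, JM

giving chain groups C_0 ≅ Z^9, C_1 ≅ Z^12.

Boundary ∂_1: C_1 → C_0 sends each edge [p,q] (with p < q) to q − p. For instance
  ∂JM = M − J.
The resulting 9×12 matrix has rank 8, and its Smith normal form has invariant factors (1,1,1,1,1,1,1,1).

From H_k ≅ ker(∂_k) / im(∂_{k+1}) we obtain:

  H_0: rank C_0 − rank ∂_1 = 9 − 8 = 1, and the invariant factors of ∂_1 are all 1, so H_0 ≅ Z.
  H_1: rank ker ∂_1 − rank ∂_2 = (12 − 8) − 0 = 4, and there is no ∂_2, so H_1 ≅ Z^4.

As a check, the Euler characteristic is 9 − 12 = -3, which agrees with 1 − 4 = -3.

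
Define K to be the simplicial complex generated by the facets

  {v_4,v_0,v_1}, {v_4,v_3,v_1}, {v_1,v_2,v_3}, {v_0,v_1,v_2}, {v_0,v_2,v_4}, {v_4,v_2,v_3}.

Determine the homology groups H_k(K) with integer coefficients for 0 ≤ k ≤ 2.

H_0 = Z,  H_1 = 0,  H_2 = Z.

Order the vertices as v_0 < v_1 < v_2 < v_3 < v_4. Listing each simplex with vertices in this order, K has dimension 2 with simplices:

  0-simplices (5): [v_0], [v_1], [v_2], [v_3], [v_4]
  1-simplices (9): [v_0,v_1], [v_0,v_2], [v_0,v_4], [v_1,v_2], [v_1,v_3], [v_1,v_4], [v_2,v_3], [v_2,v_4], [v_3,v_4]
  2-simplices (6): [v_0,v_1,v_2], [v_0,v_1,v_4], [v_0,v_2,v_4], [v_1,v_2,v_3], [v_1,v_3,v_4], [v_2,v_3,v_4]

giving chain groups C_0 ≅ Z^5, C_1 ≅ Z^9, C_2 ≅ Z^6.

Boundary ∂_1: C_1 → C_0 maps an edge to its endpoints' difference, ∂[p,q] = q − p. For instance
  ∂[v_0,v_1] = [v_1] − [v_0].
The resulting 5×9 matrix has rank 4, and its Smith normal form has invariant factors (1,1,1,1).

Boundary ∂_2: C_2 → C_1 sends each 2-simplex [p,q,r] to [q,r] − [p,r] + [p,q]. For instance
  ∂[v_0,v_2,v_4] = [v_2,v_4] − [v_0,v_4] + [v_0,v_2],
  ∂[v_0,v_1,v_4] = [v_1,v_4] − [v_0,v_4] + [v_0,v_1].
The resulting 9×6 matrix has rank 5, and its Smith normal form has invariant factors (1,1,1,1,1).

Now H_k = ker ∂_k / im ∂_{k+1}, so:

  H_0: rank C_0 − rank ∂_1 = 5 − 4 = 1, and the invariant factors of ∂_1 are all 1, so H_0 ≅ Z.
  H_1: rank ker ∂_1 − rank ∂_2 = (9 − 4) − 5 = 0, and the invariant factors of ∂_2 are all 1, so H_1 ≅ 0.
  H_2: rank ker ∂_2 − rank ∂_3 = (6 − 5) − 0 = 1, and there is no ∂_3, so H_2 ≅ Z.

As a check, the Euler characteristic is 5 − 9 + 6 = 2, which agrees with 1 − 0 + 1 = 2.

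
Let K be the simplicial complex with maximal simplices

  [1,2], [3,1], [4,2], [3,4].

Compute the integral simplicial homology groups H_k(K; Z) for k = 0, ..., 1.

H_0 ≅ Z,  H_1 ≅ Z.

Fix the vertex order 1 < 2 < 3 < 4 and write every simplex with vertices in increasing order. Then dim K = 1 and the simplices of K are:

  0-simplices (4): [1], [2], [3], [4]
  1-simplices (4): [1,2], [1,3], [2,4], [3,4]

giving chain groups C_0 ≅ Z^4, C_1 ≅ Z^4.

∂_1: C_1 → C_0 sends each edge [p,q] (with p < q) to q − p. For instance
  ∂[1,3] = [3] − [1].
This gives a 4×4 integer matrix of rank 3; reducing to Smith normal form yields diagonal entries (1,1,1).

Computing H_k = (kernel of ∂_k) / (image of ∂_{k+1}):

  H_0: rank C_0 − rank ∂_1 = 4 − 3 = 1, and the invariant factors of ∂_1 are all 1, so H_0 ≅ Z.
  H_1: rank ker ∂_1 − rank ∂_2 = (4 − 3) − 0 = 1, and there is no ∂_2, so H_1 ≅ Z.

As a check, the Euler characteristic is 4 − 4 = 0, which agrees with 1 − 1 = 0.
(K is a triangulation of the circle S^1.)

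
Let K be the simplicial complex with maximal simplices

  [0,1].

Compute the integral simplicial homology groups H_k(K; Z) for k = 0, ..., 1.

H_0 ≅ Z,  H_1 = 0.

Order the vertices as 0 < 1. Listing each simplex with vertices in this order, K has dimension 1 with simplices:

  0-simplices (2): [0], [1]
  1-simplices (1): [0,1]

giving chain groups C_0 ≅ Z^2, C_1 ≅ Z^1.

Boundary ∂_1: C_1 → C_0 sends each edge [p,q] (with p < q) to q − p.
As a 2×1 matrix over Z this has rank 1, with invariant factors (1).

From H_k ≅ ker(∂_k) / im(∂_{k+1}) we obtain:

  H_0: rank C_0 − rank ∂_1 = 2 − 1 = 1, and the invariant factors of ∂_1 are all 1, so H_0 ≅ Z.
  H_1: rank ker ∂_1 − rank ∂_2 = (1 − 1) − 0 = 0, and there is no ∂_2, so H_1 ≅ 0.

As a check, the Euler characteristic is 2 − 1 = 1, which agrees with 1 − 0 = 1.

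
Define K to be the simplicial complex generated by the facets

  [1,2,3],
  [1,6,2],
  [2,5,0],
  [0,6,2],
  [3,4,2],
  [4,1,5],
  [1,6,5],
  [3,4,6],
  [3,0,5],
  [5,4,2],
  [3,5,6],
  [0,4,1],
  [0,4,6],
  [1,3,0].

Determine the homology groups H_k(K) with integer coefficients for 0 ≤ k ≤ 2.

We work with the vertex ordering 0 < 1 < 2 < 3 < 4 < 5 < 6. The simplices of K, each written with vertices in increasing order, are:

  0-simplices (7): [0], [1], [2], [3], [4], [5], [6]
  1-simplices (21): [0,1], [0,2], [0,3], [0,4], [0,5], [0,6], [1,2], [1,3], [1,4], [1,5], [1,6], [2,3], [2,4], [2,5], [2,6], [3,4], [3,5], [3,6], [4,5], [4,6], [5,6]
  2-simplices (14): [0,1,3], [0,1,4], [0,2,5], [0,2,6], [0,3,5], [0,4,6], [1,2,3], [1,2,6], [1,4,5], [1,5,6], [2,3,4], [2,4,5], [3,4,6], [3,5,6]

giving chain groups C_0 ≅ Z^7, C_1 ≅ Z^21, C_2 ≅ Z^14.

The boundary map ∂_1: C_1 → C_0 sends each edge [p,q] (with p < q) to q − p. For instance
  ∂[1,5] = [5] − [1].
The resulting 7×21 matrix has rank 6, and its Smith normal form has invariant factors (1,1,1,1,1,1).

∂_2: C_2 → C_1 maps a triangle to the signed sum of its edges. For instance
  ∂[2,4,5] = [4,5] − [2,5] + [2,4],
  ∂[1,2,3] = [2,3] − [1,3] + [1,2].
This gives a 21×14 integer matrix of rank 13; reducing to Smith normal form yields diagonal entries (1,1,1,1,1,1,1,1,1,1,1,1,1).

From H_k ≅ ker(∂_k) / im(∂_{k+1}) we obtain:

  H_0: rank C_0 − rank ∂_1 = 7 − 6 = 1, and the invariant factors of ∂_1 are all 1, so H_0 = Z.
  H_1: rank ker ∂_1 − rank ∂_2 = (21 − 6) − 13 = 2, and the invariant factors of ∂_2 are all 1, so H_1 = Z^2.
  H_2: rank ker ∂_2 − rank ∂_3 = (14 − 13) − 0 = 1, and there is no ∂_3, so H_2 = Z.

H_0 = Z,  H_1 = Z^2,  H_2 = Z.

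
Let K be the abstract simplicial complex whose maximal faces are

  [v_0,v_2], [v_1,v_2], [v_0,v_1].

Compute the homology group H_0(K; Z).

Order the vertices as v_0 < v_1 < v_2. Listing each simplex with vertices in this order, K has dimension 1 with simplices:

  0-simplices (3): [v_0], [v_1], [v_2]
  1-simplices (3): [v_0,v_1], [v_0,v_2], [v_1,v_2]

giving chain groups C_0 ≅ Z^3, C_1 ≅ Z^3.

The boundary map ∂_1: C_1 → C_0 maps an edge to its endpoints' difference, ∂[p,q] = q − p.
The 3×3 boundary matrix has rank 2 and Smith normal form diag(1,1).

Now H_k = ker ∂_k / im ∂_{k+1}, so:

  H_0: rank C_0 − rank ∂_1 = 3 − 2 = 1, and the invariant factors of ∂_1 are all 1, so H_0 ≅ Z.

(K is a triangulation of the circle S^1.)

H_0 = Z.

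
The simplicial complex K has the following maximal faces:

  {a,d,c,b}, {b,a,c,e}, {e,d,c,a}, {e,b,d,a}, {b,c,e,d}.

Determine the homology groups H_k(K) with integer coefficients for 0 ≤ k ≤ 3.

H_0 = Z,  H_1 = 0,  H_2 = 0,  H_3 = Z.

We work with the vertex ordering a < b < c < d < e. The simplices of K, each written with vertices in increasing order, are:

  0-simplices (5): a, b, c, d, e
  1-simplices (10): ab, ac, ad, ae, bc, bd, be, cd, ce, de
  2-simplices (10): abc, abd, abe, acd, ace, ade, bcd, bce, bde, cde
  3-simplices (5): abcd, abce, abde, acde, bcde

giving chain groups C_0 ≅ Z^5, C_1 ≅ Z^10, C_2 ≅ Z^10, C_3 ≅ Z^5.

Boundary ∂_1: C_1 → C_0 maps an edge to its endpoints' difference, ∂[p,q] = q − p. For instance
  ∂bd = d − b.
The resulting 5×10 matrix has rank 4, and its Smith normal form has invariant factors (1,1,1,1).

Boundary ∂_2: C_2 → C_1 sends each 2-simplex [p,q,r] to [q,r] − [p,r] + [p,q]. For instance
  ∂abd = bd − ad + ab,
  ∂bce = ce − be + bc.
The 10×10 boundary matrix has rank 6 and Smith normal form diag(1,1,1,1,1,1).

Boundary ∂_3: C_3 → C_2 sends each 3-simplex σ to the alternating sum Σ_i (−1)^i (σ with its i-th vertex removed). For instance
  ∂acde = cde − ade + ace − acd,
  ∂abce = bce − ace + abe − abc.
The 10×5 boundary matrix has rank 4 and Smith normal form diag(1,1,1,1).

Computing H_k = (kernel of ∂_k) / (image of ∂_{k+1}):

  H_0: rank C_0 − rank ∂_1 = 5 − 4 = 1, and the invariant factors of ∂_1 are all 1, so H_0 ≅ Z.
  H_1: rank ker ∂_1 − rank ∂_2 = (10 − 4) − 6 = 0, and the invariant factors of ∂_2 are all 1, so H_1 ≅ 0.
  H_2: rank ker ∂_2 − rank ∂_3 = (10 − 6) − 4 = 0, and the invariant factors of ∂_3 are all 1, so H_2 ≅ 0.
  H_3: rank ker ∂_3 − rank ∂_4 = (5 − 4) − 0 = 1, and there is no ∂_4, so H_3 ≅ Z.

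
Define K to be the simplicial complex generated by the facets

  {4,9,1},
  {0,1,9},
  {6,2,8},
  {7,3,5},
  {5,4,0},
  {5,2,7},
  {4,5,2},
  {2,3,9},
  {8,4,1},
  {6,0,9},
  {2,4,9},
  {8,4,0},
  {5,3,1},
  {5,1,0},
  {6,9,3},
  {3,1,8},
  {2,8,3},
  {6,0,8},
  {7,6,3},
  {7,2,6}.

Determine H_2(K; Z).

H_2 ≅ 0.

Fix the vertex order 0 < 1 < 2 < 3 < 4 < 5 < 6 < 7 < 8 < 9 and write every simplex with vertices in increasing order. Then dim K = 2 and the simplices of K are:

  0-simplices (10): [0], [1], [2], [3], [4], [5], [6], [7], [8], [9]
  1-simplices (30): (30 of them)
  2-simplices (20): (20 of them)

Hence C_0 ≅ Z^10, C_1 ≅ Z^30, C_2 ≅ Z^20.

Boundary ∂_1: C_1 → C_0 sends each edge [p,q] (with p < q) to q − p.
This gives a 10×30 integer matrix of rank 9; reducing to Smith normal form yields diagonal entries (1,1,1,1,1,1,1,1,1).

∂_2: C_2 → C_1 acts by ∂[p,q,r] = [q,r] − [p,r] + [p,q]. For instance
  ∂[1,4,9] = [4,9] − [1,9] + [1,4],
  ∂[1,3,8] = [3,8] − [1,8] + [1,3].
This gives a 30×20 integer matrix of rank 20; reducing to Smith normal form yields diagonal entries (1,1,1,1,1,1,1,1,1,1,1,1,1,1,1,1,1,1,1,2).

Now H_k = ker ∂_k / im ∂_{k+1}, so:

  H_2: rank ker ∂_2 − rank ∂_3 = (20 − 20) − 0 = 0, and there is no ∂_3, so H_2 = 0.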